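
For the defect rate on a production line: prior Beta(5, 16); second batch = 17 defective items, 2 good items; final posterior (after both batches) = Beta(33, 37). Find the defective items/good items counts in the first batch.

11 defective items and 19 good items

Sequential conjugate updates are equivalent to a single update on the pooled data, so total successes = posterior α − prior α and total failures = posterior β − prior β.
Total across both batches: 33−5=28 defective items, 37−16=21 good items.
Subtract the second batch: 28−17=11 defective items and 21−2=19 good items.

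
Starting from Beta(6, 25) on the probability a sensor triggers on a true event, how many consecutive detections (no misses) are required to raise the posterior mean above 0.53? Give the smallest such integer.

After k detections and 0 misses the posterior is Beta(6+k, 25), with mean (6+k)/(6+25+k).
Set (6+k)/(31+k) > 0.53 and solve: k > (0.53·31 − 6)/(1 − 0.53) = 22.191.
The smallest integer exceeding 22.191 is 23, and checking k=23: (29)/(54) = 0.5370 > 0.53.

k = 23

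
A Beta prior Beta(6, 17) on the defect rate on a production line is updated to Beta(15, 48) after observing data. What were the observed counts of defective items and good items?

9 defective items and 31 good items

Under Beta–binomial conjugacy the posterior parameters are (α+s, β+f).
So s = 15 − 6 = 9 and f = 48 − 17 = 31.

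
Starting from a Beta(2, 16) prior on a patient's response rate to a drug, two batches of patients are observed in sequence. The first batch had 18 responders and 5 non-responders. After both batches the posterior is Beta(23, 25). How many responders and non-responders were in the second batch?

3 responders and 4 non-responders

Because Beta–binomial updating is additive in the counts, the combined data contributed (α_post−α_prior, β_post−β_prior) successes and failures.
Total across both batches: 23−2=21 responders, 25−16=9 non-responders.
Subtract the first batch: 21−18=3 responders and 9−5=4 non-responders.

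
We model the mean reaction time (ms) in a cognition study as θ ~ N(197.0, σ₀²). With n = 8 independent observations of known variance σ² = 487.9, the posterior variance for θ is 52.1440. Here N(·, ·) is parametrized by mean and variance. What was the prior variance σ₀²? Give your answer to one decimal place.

σ₀² = 359.6

For the Normal–Normal model with known σ², precisions add: τ_n = τ₀ + n/σ².
So 1/σ₀² = 1/52.1440 − 8/487.9 = 0.019178 − 0.016397 = 0.002781.
Hence σ₀² = 1/0.002781 ≈ 359.6.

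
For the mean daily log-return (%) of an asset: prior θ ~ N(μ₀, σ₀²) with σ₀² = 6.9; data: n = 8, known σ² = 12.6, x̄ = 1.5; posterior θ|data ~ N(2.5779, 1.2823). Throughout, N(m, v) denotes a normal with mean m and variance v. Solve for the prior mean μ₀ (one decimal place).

The posterior mean is a precision-weighted average: μ_n = (τ₀μ₀ + τ_data·x̄)/(τ₀+τ_data), with τ₀=1/σ₀² and τ_data=n/σ².
Here τ₀ = 1/6.9 = 0.144928 and τ_data = 8/12.6 = 0.634921, so τ_n = 0.779849.
Rearranging for μ₀: μ₀ = (μ_n·τ_n − τ_data·x̄)/τ₀ = (2.5779·0.779849 − 0.634921·1.5) / 0.144928 = 1.057991/0.144928 ≈ 7.3.

μ₀ = 7.3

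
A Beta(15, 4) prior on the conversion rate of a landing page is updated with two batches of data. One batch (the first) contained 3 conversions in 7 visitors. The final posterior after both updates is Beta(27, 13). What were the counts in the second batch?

9 conversions and 5 bounces

Because Beta–binomial updating is additive in the counts, the combined data contributed (α_post−α_prior, β_post−β_prior) successes and failures.
Total across both batches: 27−15=12 conversions, 13−4=9 bounces.
Subtract the first batch: 12−3=9 conversions and 9−4=5 bounces.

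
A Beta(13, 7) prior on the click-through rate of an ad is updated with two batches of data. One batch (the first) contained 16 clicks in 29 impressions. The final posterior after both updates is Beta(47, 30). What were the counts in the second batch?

Sequential conjugate updates are equivalent to a single update on the pooled data, so total successes = posterior α − prior α and total failures = posterior β − prior β.
Total across both batches: 47−13=34 clicks, 30−7=23 non-clicks.
Subtract the first batch: 34−16=18 clicks and 23−13=10 non-clicks.

18 clicks and 10 non-clicks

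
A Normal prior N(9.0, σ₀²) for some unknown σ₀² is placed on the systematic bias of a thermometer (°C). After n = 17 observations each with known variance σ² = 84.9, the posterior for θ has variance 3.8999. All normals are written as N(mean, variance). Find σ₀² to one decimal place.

For the Normal–Normal model with known σ², precisions add: τ_n = τ₀ + n/σ².
So 1/σ₀² = 1/3.8999 − 17/84.9 = 0.256417 − 0.200236 = 0.056181.
Hence σ₀² = 1/0.056181 ≈ 17.8.

σ₀² = 17.8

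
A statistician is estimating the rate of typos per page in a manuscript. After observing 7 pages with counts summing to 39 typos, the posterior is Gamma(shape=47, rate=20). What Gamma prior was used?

Gamma(shape=8, rate=13)

Gamma–Poisson conjugacy: posterior shape = α + Σxᵢ, posterior rate = β + n.
So α = 47 − 39 = 8 and β = 20 − 7 = 13.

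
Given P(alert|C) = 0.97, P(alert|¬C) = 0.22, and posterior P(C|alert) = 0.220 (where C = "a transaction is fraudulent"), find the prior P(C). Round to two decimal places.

P(C) = 0.06

Bayes' rule in odds form gives O(C|E) = O(C)·[P(E|C)/P(E|¬C)], hence O(C) = O(C|E)/LR.
Posterior odds = 0.220/(1−0.220) = 0.2821. LR = 0.97/0.22 = 4.4091.
Prior odds = 0.2821/4.4091 = 0.0640, so P(C) = 0.0640/(1+0.0640) ≈ 0.06.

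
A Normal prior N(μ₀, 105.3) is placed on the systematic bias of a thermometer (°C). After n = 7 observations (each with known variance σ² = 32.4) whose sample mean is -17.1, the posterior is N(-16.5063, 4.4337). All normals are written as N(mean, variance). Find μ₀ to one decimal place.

With known observation variance, the Normal–Normal posterior has precision τ_n = τ₀ + n/σ² and mean μ_n = (τ₀μ₀ + (n/σ²)x̄)/τ_n.
Here τ₀ = 1/105.3 = 0.009497 and τ_data = 7/32.4 = 0.216049, so τ_n = 0.225546.
Rearranging for μ₀: μ₀ = (μ_n·τ_n − τ_data·x̄)/τ₀ = (-16.5063·0.225546 − 0.216049·-17.1) / 0.009497 = -0.028492/0.009497 ≈ -3.0.

μ₀ = -3.0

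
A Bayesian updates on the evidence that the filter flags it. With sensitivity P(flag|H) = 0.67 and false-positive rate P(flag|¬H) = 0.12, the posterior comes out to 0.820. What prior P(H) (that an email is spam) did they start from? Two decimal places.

In odds form, posterior odds = prior odds × likelihood ratio, so prior odds = posterior odds ÷ LR.
Posterior odds = 0.820/(1−0.820) = 4.5556. LR = 0.67/0.12 = 5.5833.
Prior odds = 4.5556/5.5833 = 0.8159, so P(H) = 0.8159/(1+0.8159) ≈ 0.45.

P(H) = 0.45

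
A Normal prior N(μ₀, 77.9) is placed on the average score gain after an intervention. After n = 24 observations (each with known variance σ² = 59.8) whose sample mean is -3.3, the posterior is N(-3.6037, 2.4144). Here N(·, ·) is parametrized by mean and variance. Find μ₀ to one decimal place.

The posterior mean is a precision-weighted average: μ_n = (τ₀μ₀ + τ_data·x̄)/(τ₀+τ_data), with τ₀=1/σ₀² and τ_data=n/σ².
Here τ₀ = 1/77.9 = 0.012837 and τ_data = 24/59.8 = 0.401338, so τ_n = 0.414175.
Rearranging for μ₀: μ₀ = (μ_n·τ_n − τ_data·x̄)/τ₀ = (-3.6037·0.414175 − 0.401338·-3.3) / 0.012837 = -0.168147/0.012837 ≈ -13.1.

μ₀ = -13.1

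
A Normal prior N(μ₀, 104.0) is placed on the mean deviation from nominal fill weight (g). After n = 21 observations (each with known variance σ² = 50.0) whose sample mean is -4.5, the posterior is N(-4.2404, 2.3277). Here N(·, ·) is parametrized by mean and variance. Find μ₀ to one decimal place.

The posterior mean is a precision-weighted average: μ_n = (τ₀μ₀ + τ_data·x̄)/(τ₀+τ_data), with τ₀=1/σ₀² and τ_data=n/σ².
Here τ₀ = 1/104.0 = 0.009615 and τ_data = 21/50.0 = 0.420000, so τ_n = 0.429615.
Rearranging for μ₀: μ₀ = (μ_n·τ_n − τ_data·x̄)/τ₀ = (-4.2404·0.429615 − 0.420000·-4.5) / 0.009615 = 0.068261/0.009615 ≈ 7.1.

μ₀ = 7.1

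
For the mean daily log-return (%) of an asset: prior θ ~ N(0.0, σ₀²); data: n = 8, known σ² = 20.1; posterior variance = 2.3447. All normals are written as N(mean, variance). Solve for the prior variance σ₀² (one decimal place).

Posterior precision equals prior precision plus data precision: 1/σ_n² = 1/σ₀² + n/σ².
So 1/σ₀² = 1/2.3447 − 8/20.1 = 0.426494 − 0.398010 = 0.028484.
Hence σ₀² = 1/0.028484 ≈ 35.1.

σ₀² = 35.1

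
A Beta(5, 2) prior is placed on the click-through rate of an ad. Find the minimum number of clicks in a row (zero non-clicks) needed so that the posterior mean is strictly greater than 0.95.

After k clicks and 0 non-clicks the posterior is Beta(5+k, 2), with mean (5+k)/(5+2+k).
Set (5+k)/(7+k) > 0.95 and solve: k > (0.95·7 − 5)/(1 − 0.95) = 33.000.
The smallest integer exceeding 33.000 is 34, and checking k=34: (39)/(41) = 0.9512 > 0.95.

k = 34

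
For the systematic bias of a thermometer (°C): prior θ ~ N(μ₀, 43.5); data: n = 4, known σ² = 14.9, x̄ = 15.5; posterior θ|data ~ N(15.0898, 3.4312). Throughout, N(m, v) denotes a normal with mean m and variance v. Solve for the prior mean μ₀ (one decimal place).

μ₀ = 10.3

The posterior mean is a precision-weighted average: μ_n = (τ₀μ₀ + τ_data·x̄)/(τ₀+τ_data), with τ₀=1/σ₀² and τ_data=n/σ².
Here τ₀ = 1/43.5 = 0.022989 and τ_data = 4/14.9 = 0.268456, so τ_n = 0.291445.
Rearranging for μ₀: μ₀ = (μ_n·τ_n − τ_data·x̄)/τ₀ = (15.0898·0.291445 − 0.268456·15.5) / 0.022989 = 0.236779/0.022989 ≈ 10.3.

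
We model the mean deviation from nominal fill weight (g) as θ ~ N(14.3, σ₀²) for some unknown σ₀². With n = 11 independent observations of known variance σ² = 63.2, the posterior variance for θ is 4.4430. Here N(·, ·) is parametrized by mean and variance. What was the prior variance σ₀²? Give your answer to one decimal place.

For the Normal–Normal model with known σ², precisions add: τ_n = τ₀ + n/σ².
So 1/σ₀² = 1/4.4430 − 11/63.2 = 0.225073 − 0.174051 = 0.051022.
Hence σ₀² = 1/0.051022 ≈ 19.6.

σ₀² = 19.6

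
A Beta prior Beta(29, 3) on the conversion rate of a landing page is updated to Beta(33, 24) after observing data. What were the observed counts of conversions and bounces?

4 conversions and 21 bounces

Under Beta–binomial conjugacy the posterior parameters are (a+s, b+f).
Match parameters: s=33−29=4, f=24−3=21.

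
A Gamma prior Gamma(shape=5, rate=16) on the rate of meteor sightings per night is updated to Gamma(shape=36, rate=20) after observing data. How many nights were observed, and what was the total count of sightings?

n = 4 nights with total 31 sightings

A Gamma(α, β) prior (rate parametrization) on a Poisson rate with n observations summing to S gives posterior Gamma(α+S, β+n).
Matching: Σxᵢ = 36 − 5 = 31 and n = 20 − 16 = 4.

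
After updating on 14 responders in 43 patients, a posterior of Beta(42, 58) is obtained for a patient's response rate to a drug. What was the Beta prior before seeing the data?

Beta(28, 29)

Under Beta–binomial conjugacy the posterior parameters are (α+s, β+f).
Subtract the data counts: 42−14=28, 58−29=29.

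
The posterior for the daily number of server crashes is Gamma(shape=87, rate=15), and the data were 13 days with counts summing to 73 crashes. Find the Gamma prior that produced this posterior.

Gamma(shape=14, rate=2)

A Gamma(α, β) prior (rate parametrization) on a Poisson rate with n observations summing to S gives posterior Gamma(α+S, β+n).
So α = 87 − 73 = 14 and β = 15 − 13 = 2.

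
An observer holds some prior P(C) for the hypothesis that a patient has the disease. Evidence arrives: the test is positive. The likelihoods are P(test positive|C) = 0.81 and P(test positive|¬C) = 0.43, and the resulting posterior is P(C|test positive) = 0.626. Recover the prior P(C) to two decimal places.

In odds form, posterior odds = prior odds × likelihood ratio, so prior odds = posterior odds ÷ LR.
Posterior odds = 0.626/(1−0.626) = 1.6738. LR = 0.81/0.43 = 1.8837.
Prior odds = 1.6738/1.8837 = 0.8886, so P(C) = 0.8886/(1+0.8886) ≈ 0.47.

P(C) = 0.47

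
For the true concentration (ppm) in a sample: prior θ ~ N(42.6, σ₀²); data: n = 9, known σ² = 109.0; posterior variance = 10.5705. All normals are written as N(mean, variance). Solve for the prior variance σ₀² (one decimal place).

σ₀² = 83.1

For the Normal–Normal model with known σ², precisions add: τ_n = τ₀ + n/σ².
So 1/σ₀² = 1/10.5705 − 9/109.0 = 0.094603 − 0.082569 = 0.012034.
Hence σ₀² = 1/0.012034 ≈ 83.1.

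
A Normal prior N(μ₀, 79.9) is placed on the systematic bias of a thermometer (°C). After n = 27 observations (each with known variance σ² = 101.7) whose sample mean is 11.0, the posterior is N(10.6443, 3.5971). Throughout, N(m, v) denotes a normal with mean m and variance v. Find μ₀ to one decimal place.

μ₀ = 3.1

The posterior mean is a precision-weighted average: μ_n = (τ₀μ₀ + τ_data·x̄)/(τ₀+τ_data), with τ₀=1/σ₀² and τ_data=n/σ².
Here τ₀ = 1/79.9 = 0.012516 and τ_data = 27/101.7 = 0.265487, so τ_n = 0.278003.
Rearranging for μ₀: μ₀ = (μ_n·τ_n − τ_data·x̄)/τ₀ = (10.6443·0.278003 − 0.265487·11.0) / 0.012516 = 0.038790/0.012516 ≈ 3.1.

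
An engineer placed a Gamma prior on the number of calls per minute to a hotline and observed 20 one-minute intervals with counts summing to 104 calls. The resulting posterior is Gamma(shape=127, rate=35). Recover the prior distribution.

A Gamma(α, β) prior (rate parametrization) on a Poisson rate with n observations summing to S gives posterior Gamma(α+S, β+n).
So α = 127 − 104 = 23 and β = 35 − 20 = 15.

Gamma(shape=23, rate=15)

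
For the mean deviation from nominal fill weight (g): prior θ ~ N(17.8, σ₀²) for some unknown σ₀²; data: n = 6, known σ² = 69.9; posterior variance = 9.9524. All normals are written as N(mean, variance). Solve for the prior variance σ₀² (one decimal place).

σ₀² = 68.3

For the Normal–Normal model with known σ², precisions add: τ_n = τ₀ + n/σ².
So 1/σ₀² = 1/9.9524 − 6/69.9 = 0.100478 − 0.085837 = 0.014641.
Hence σ₀² = 1/0.014641 ≈ 68.3.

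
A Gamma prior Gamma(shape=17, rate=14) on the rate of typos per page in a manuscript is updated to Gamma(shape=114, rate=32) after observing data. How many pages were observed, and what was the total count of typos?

Gamma–Poisson conjugacy: posterior shape = α + Σxᵢ, posterior rate = β + n.
Matching: Σxᵢ = 114 − 17 = 97 and n = 32 − 14 = 18.

n = 18 pages with total 97 typos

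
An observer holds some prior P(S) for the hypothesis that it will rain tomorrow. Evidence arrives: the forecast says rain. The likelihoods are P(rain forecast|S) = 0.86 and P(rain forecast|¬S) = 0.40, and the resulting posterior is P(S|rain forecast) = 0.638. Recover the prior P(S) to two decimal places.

P(S) = 0.45

In odds form, posterior odds = prior odds × likelihood ratio, so prior odds = posterior odds ÷ LR.
Posterior odds = 0.638/(1−0.638) = 1.7624. LR = 0.86/0.40 = 2.1500.
Prior odds = 1.7624/2.1500 = 0.8197, so P(S) = 0.8197/(1+0.8197) ≈ 0.45.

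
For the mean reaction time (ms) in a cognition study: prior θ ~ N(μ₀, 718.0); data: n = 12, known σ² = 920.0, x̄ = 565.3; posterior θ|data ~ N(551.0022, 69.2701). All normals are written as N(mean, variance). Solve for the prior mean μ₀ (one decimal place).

With known observation variance, the Normal–Normal posterior has precision τ_n = τ₀ + n/σ² and mean μ_n = (τ₀μ₀ + (n/σ²)x̄)/τ_n.
Here τ₀ = 1/718.0 = 0.001393 and τ_data = 12/920.0 = 0.013043, so τ_n = 0.014436.
Rearranging for μ₀: μ₀ = (μ_n·τ_n − τ_data·x̄)/τ₀ = (551.0022·0.014436 − 0.013043·565.3) / 0.001393 = 0.581060/0.001393 ≈ 417.1.

μ₀ = 417.1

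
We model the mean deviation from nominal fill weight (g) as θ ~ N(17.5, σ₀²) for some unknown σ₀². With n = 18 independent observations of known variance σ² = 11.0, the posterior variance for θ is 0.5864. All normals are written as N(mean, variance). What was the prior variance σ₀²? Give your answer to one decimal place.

σ₀² = 14.5

For the Normal–Normal model with known σ², precisions add: τ_n = τ₀ + n/σ².
So 1/σ₀² = 1/0.5864 − 18/11.0 = 1.705321 − 1.636364 = 0.068957.
Hence σ₀² = 1/0.068957 ≈ 14.5.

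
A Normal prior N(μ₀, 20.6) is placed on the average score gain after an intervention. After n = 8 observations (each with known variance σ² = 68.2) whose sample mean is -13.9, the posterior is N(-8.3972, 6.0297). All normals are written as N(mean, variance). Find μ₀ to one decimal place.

μ₀ = 4.9

The posterior mean is a precision-weighted average: μ_n = (τ₀μ₀ + τ_data·x̄)/(τ₀+τ_data), with τ₀=1/σ₀² and τ_data=n/σ².
Here τ₀ = 1/20.6 = 0.048544 and τ_data = 8/68.2 = 0.117302, so τ_n = 0.165846.
Rearranging for μ₀: μ₀ = (μ_n·τ_n − τ_data·x̄)/τ₀ = (-8.3972·0.165846 − 0.117302·-13.9) / 0.048544 = 0.237856/0.048544 ≈ 4.9.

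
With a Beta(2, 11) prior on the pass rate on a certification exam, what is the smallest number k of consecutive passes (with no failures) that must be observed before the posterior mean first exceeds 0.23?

After k passes and 0 failures the posterior is Beta(2+k, 11), with mean (2+k)/(2+11+k).
Set (2+k)/(13+k) > 0.23 and solve: k > (0.23·13 − 2)/(1 − 0.23) = 1.286.
The smallest integer exceeding 1.286 is 2, and checking k=2: (4)/(15) = 0.2667 > 0.23.

k = 2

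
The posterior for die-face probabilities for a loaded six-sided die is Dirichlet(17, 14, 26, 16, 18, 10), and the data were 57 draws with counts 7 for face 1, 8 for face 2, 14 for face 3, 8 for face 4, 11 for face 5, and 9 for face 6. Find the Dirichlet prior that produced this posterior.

For a Dirichlet(α) prior with multinomial counts c, the posterior is Dirichlet(α + c) componentwise.
Subtract each count from the matching posterior parameter: 17−7=10, 14−8=6, 26−14=12, 16−8=8, 18−11=7, 10−9=1.

Dirichlet(10, 6, 12, 8, 7, 1)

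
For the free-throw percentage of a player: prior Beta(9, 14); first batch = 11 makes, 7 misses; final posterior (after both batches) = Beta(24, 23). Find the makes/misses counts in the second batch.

Sequential conjugate updates are equivalent to a single update on the pooled data, so total successes = posterior α − prior α and total failures = posterior β − prior β.
Total across both batches: 24−9=15 makes, 23−14=9 misses.
Subtract the first batch: 15−11=4 makes and 9−7=2 misses.

4 makes and 2 misses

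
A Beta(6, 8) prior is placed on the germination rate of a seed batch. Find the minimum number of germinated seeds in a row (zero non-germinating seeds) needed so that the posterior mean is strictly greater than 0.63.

k = 8

After k germinated seeds and 0 non-germinating seeds the posterior is Beta(6+k, 8), with mean (6+k)/(6+8+k).
Set (6+k)/(14+k) > 0.63 and solve: k > (0.63·14 − 6)/(1 − 0.63) = 7.622.
The smallest integer exceeding 7.622 is 8.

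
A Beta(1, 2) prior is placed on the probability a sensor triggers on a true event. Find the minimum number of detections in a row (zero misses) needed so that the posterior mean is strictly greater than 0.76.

k = 6

After k detections and 0 misses the posterior is Beta(1+k, 2), with mean (1+k)/(1+2+k).
Set (1+k)/(3+k) > 0.76 and solve: k > (0.76·3 − 1)/(1 − 0.76) = 5.333.
The smallest integer exceeding 5.333 is 6.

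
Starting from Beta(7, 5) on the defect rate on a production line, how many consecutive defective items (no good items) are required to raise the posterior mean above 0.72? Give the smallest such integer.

k = 6

After k defective items and 0 good items the posterior is Beta(7+k, 5), with mean (7+k)/(7+5+k).
Set (7+k)/(12+k) > 0.72 and solve: k > (0.72·12 − 7)/(1 − 0.72) = 5.857.
The smallest integer exceeding 5.857 is 6.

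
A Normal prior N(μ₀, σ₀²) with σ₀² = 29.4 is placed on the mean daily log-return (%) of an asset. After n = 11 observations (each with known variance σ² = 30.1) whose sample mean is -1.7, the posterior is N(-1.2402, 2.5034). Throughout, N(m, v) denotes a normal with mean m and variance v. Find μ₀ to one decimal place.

With known observation variance, the Normal–Normal posterior has precision τ_n = τ₀ + n/σ² and mean μ_n = (τ₀μ₀ + (n/σ²)x̄)/τ_n.
Here τ₀ = 1/29.4 = 0.034014 and τ_data = 11/30.1 = 0.365449, so τ_n = 0.399463.
Rearranging for μ₀: μ₀ = (μ_n·τ_n − τ_data·x̄)/τ₀ = (-1.2402·0.399463 − 0.365449·-1.7) / 0.034014 = 0.125849/0.034014 ≈ 3.7.

μ₀ = 3.7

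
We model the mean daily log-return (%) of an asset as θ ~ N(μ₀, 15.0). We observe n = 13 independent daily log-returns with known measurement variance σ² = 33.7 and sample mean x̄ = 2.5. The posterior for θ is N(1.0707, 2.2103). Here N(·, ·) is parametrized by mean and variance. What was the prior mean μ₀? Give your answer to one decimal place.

μ₀ = -7.2

With known observation variance, the Normal–Normal posterior has precision τ_n = τ₀ + n/σ² and mean μ_n = (τ₀μ₀ + (n/σ²)x̄)/τ_n.
Here τ₀ = 1/15.0 = 0.066667 and τ_data = 13/33.7 = 0.385757, so τ_n = 0.452424.
Rearranging for μ₀: μ₀ = (μ_n·τ_n − τ_data·x̄)/τ₀ = (1.0707·0.452424 − 0.385757·2.5) / 0.066667 = -0.479982/0.066667 ≈ -7.2.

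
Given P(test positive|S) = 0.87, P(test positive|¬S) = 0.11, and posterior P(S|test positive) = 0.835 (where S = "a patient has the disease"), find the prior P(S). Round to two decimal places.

In odds form, posterior odds = prior odds × likelihood ratio, so prior odds = posterior odds ÷ LR.
Posterior odds = 0.835/(1−0.835) = 5.0606. LR = 0.87/0.11 = 7.9091.
Prior odds = 5.0606/7.9091 = 0.6398, so P(S) = 0.6398/(1+0.6398) ≈ 0.39.

P(S) = 0.39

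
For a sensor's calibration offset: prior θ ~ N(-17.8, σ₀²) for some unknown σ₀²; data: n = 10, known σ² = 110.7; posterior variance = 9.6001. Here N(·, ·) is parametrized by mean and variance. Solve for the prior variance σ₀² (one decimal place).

For the Normal–Normal model with known σ², precisions add: τ_n = τ₀ + n/σ².
So 1/σ₀² = 1/9.6001 − 10/110.7 = 0.104166 − 0.090334 = 0.013832.
Hence σ₀² = 1/0.013832 ≈ 72.3.

σ₀² = 72.3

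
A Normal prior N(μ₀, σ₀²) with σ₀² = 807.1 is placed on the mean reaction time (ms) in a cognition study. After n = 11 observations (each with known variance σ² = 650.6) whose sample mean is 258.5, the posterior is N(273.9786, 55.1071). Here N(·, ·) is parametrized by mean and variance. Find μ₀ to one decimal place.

With known observation variance, the Normal–Normal posterior has precision τ_n = τ₀ + n/σ² and mean μ_n = (τ₀μ₀ + (n/σ²)x̄)/τ_n.
Here τ₀ = 1/807.1 = 0.001239 and τ_data = 11/650.6 = 0.016907, so τ_n = 0.018146.
Rearranging for μ₀: μ₀ = (μ_n·τ_n − τ_data·x̄)/τ₀ = (273.9786·0.018146 − 0.016907·258.5) / 0.001239 = 0.601156/0.001239 ≈ 485.2.

μ₀ = 485.2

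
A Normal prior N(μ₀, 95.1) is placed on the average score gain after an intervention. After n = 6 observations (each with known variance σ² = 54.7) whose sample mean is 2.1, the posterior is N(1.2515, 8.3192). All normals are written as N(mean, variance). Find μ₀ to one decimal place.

μ₀ = -7.6

The posterior mean is a precision-weighted average: μ_n = (τ₀μ₀ + τ_data·x̄)/(τ₀+τ_data), with τ₀=1/σ₀² and τ_data=n/σ².
Here τ₀ = 1/95.1 = 0.010515 and τ_data = 6/54.7 = 0.109689, so τ_n = 0.120204.
Rearranging for μ₀: μ₀ = (μ_n·τ_n − τ_data·x̄)/τ₀ = (1.2515·0.120204 − 0.109689·2.1) / 0.010515 = -0.079912/0.010515 ≈ -7.6.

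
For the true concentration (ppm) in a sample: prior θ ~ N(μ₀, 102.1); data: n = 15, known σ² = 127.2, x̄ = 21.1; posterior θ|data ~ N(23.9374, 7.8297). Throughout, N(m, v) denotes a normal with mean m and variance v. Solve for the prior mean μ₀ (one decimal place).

With known observation variance, the Normal–Normal posterior has precision τ_n = τ₀ + n/σ² and mean μ_n = (τ₀μ₀ + (n/σ²)x̄)/τ_n.
Here τ₀ = 1/102.1 = 0.009794 and τ_data = 15/127.2 = 0.117925, so τ_n = 0.127719.
Rearranging for μ₀: μ₀ = (μ_n·τ_n − τ_data·x̄)/τ₀ = (23.9374·0.127719 − 0.117925·21.1) / 0.009794 = 0.569043/0.009794 ≈ 58.1.

μ₀ = 58.1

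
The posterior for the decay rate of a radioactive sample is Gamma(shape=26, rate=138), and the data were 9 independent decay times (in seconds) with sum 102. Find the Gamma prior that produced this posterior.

Gamma(shape=17, rate=36)

For an exponential likelihood with a Gamma(α, β) prior on the rate, n observations with total T give posterior Gamma(α+n, β+T).
So α = 26 − 9 = 17 and β = 138 − 102 = 36.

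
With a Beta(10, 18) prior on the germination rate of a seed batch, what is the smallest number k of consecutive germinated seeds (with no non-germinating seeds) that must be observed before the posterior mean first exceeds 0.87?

k = 111

After k germinated seeds and 0 non-germinating seeds the posterior is Beta(10+k, 18), with mean (10+k)/(10+18+k).
Set (10+k)/(28+k) > 0.87 and solve: k > (0.87·28 − 10)/(1 − 0.87) = 110.462.
The smallest integer exceeding 110.462 is 111, and checking k=111: (121)/(139) = 0.8705 > 0.87.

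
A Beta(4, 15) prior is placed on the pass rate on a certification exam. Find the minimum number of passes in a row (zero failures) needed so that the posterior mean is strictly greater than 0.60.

k = 19

After k passes and 0 failures the posterior is Beta(4+k, 15), with mean (4+k)/(4+15+k).
Set (4+k)/(19+k) > 0.60 and solve: k > (0.60·19 − 4)/(1 − 0.60) = 18.500.
The smallest integer exceeding 18.500 is 19, and checking k=19: (23)/(38) = 0.6053 > 0.60.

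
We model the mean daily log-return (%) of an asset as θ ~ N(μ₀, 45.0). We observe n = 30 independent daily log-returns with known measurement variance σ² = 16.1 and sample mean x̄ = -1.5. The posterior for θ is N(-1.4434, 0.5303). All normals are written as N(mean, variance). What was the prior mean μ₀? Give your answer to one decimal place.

μ₀ = 3.3

The posterior mean is a precision-weighted average: μ_n = (τ₀μ₀ + τ_data·x̄)/(τ₀+τ_data), with τ₀=1/σ₀² and τ_data=n/σ².
Here τ₀ = 1/45.0 = 0.022222 and τ_data = 30/16.1 = 1.863354, so τ_n = 1.885576.
Rearranging for μ₀: μ₀ = (μ_n·τ_n − τ_data·x̄)/τ₀ = (-1.4434·1.885576 − 1.863354·-1.5) / 0.022222 = 0.073391/0.022222 ≈ 3.3.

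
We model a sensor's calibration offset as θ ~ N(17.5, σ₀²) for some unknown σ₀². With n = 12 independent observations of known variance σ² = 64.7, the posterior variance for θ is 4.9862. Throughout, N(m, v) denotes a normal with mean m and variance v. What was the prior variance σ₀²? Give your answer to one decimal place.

σ₀² = 66.3

Posterior precision equals prior precision plus data precision: 1/σ_n² = 1/σ₀² + n/σ².
So 1/σ₀² = 1/4.9862 − 12/64.7 = 0.200554 − 0.185471 = 0.015083.
Hence σ₀² = 1/0.015083 ≈ 66.3.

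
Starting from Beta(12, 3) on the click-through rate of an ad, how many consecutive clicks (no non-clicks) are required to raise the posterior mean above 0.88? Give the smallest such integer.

After k clicks and 0 non-clicks the posterior is Beta(12+k, 3), with mean (12+k)/(12+3+k).
Set (12+k)/(15+k) > 0.88 and solve: k > (0.88·15 − 12)/(1 − 0.88) = 10.000.
The smallest integer exceeding 10.000 is 11, and checking k=11: (23)/(26) = 0.8846 > 0.88.

k = 11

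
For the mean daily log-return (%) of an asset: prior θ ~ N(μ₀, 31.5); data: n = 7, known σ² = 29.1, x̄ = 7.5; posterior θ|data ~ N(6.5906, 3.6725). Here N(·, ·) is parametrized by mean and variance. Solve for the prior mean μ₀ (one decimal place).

With known observation variance, the Normal–Normal posterior has precision τ_n = τ₀ + n/σ² and mean μ_n = (τ₀μ₀ + (n/σ²)x̄)/τ_n.
Here τ₀ = 1/31.5 = 0.031746 and τ_data = 7/29.1 = 0.240550, so τ_n = 0.272296.
Rearranging for μ₀: μ₀ = (μ_n·τ_n − τ_data·x̄)/τ₀ = (6.5906·0.272296 − 0.240550·7.5) / 0.031746 = -0.009531/0.031746 ≈ -0.3.

μ₀ = -0.3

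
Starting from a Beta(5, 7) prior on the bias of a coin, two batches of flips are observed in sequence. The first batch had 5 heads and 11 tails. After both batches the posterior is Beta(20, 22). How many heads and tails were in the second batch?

10 heads and 4 tails

Because Beta–binomial updating is additive in the counts, the combined data contributed (α_post−α_prior, β_post−β_prior) successes and failures.
Total across both batches: 20−5=15 heads, 22−7=15 tails.
Subtract the first batch: 15−5=10 heads and 15−11=4 tails.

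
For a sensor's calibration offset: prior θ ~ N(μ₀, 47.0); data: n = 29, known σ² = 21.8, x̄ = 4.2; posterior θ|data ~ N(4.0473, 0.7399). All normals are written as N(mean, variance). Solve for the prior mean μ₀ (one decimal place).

With known observation variance, the Normal–Normal posterior has precision τ_n = τ₀ + n/σ² and mean μ_n = (τ₀μ₀ + (n/σ²)x̄)/τ_n.
Here τ₀ = 1/47.0 = 0.021277 and τ_data = 29/21.8 = 1.330275, so τ_n = 1.351552.
Rearranging for μ₀: μ₀ = (μ_n·τ_n − τ_data·x̄)/τ₀ = (4.0473·1.351552 − 1.330275·4.2) / 0.021277 = -0.117019/0.021277 ≈ -5.5.

μ₀ = -5.5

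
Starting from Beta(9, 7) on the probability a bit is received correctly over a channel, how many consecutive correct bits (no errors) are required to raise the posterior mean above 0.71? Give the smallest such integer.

After k correct bits and 0 errors the posterior is Beta(9+k, 7), with mean (9+k)/(9+7+k).
Set (9+k)/(16+k) > 0.71 and solve: k > (0.71·16 − 9)/(1 − 0.71) = 8.138.
The smallest integer exceeding 8.138 is 9, and checking k=9: (18)/(25) = 0.7200 > 0.71.

k = 9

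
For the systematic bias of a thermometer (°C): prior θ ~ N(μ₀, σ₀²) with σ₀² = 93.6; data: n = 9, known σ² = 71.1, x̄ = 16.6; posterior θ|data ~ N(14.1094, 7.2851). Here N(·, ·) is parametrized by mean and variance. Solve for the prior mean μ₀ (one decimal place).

μ₀ = -15.4

The posterior mean is a precision-weighted average: μ_n = (τ₀μ₀ + τ_data·x̄)/(τ₀+τ_data), with τ₀=1/σ₀² and τ_data=n/σ².
Here τ₀ = 1/93.6 = 0.010684 and τ_data = 9/71.1 = 0.126582, so τ_n = 0.137266.
Rearranging for μ₀: μ₀ = (μ_n·τ_n − τ_data·x̄)/τ₀ = (14.1094·0.137266 − 0.126582·16.6) / 0.010684 = -0.164520/0.010684 ≈ -15.4.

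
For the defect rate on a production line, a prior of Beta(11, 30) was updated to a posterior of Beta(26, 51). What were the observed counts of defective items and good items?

15 defective items and 21 good items

Beta is conjugate to the binomial likelihood: posterior = Beta(α+s, β+f).
So s = 26 − 11 = 15 and f = 51 − 30 = 21.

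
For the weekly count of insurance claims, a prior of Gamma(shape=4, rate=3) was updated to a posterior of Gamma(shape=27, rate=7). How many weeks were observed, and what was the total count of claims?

Gamma–Poisson conjugacy: posterior shape = α + Σxᵢ, posterior rate = β + n.
Matching: Σxᵢ = 27 − 4 = 23 and n = 7 − 3 = 4.

n = 4 weeks with total 23 claims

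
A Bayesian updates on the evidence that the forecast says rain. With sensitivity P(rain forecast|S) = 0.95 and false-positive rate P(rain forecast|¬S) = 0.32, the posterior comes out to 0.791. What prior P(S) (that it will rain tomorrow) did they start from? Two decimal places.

Bayes' rule in odds form gives O(S|E) = O(S)·[P(E|S)/P(E|¬S)], hence O(S) = O(S|E)/LR.
Posterior odds = 0.791/(1−0.791) = 3.7847. LR = 0.95/0.32 = 2.9688.
Prior odds = 3.7847/2.9688 = 1.2748, so P(S) = 1.2748/(1+1.2748) ≈ 0.56.

P(S) = 0.56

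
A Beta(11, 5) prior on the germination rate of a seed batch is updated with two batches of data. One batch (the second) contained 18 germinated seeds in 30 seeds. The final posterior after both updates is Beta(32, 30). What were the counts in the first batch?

3 germinated seeds and 13 non-germinating seeds

Because Beta–binomial updating is additive in the counts, the combined data contributed (α_post−α_prior, β_post−β_prior) successes and failures.
Total across both batches: 32−11=21 germinated seeds, 30−5=25 non-germinating seeds.
Subtract the second batch: 21−18=3 germinated seeds and 25−12=13 non-germinating seeds.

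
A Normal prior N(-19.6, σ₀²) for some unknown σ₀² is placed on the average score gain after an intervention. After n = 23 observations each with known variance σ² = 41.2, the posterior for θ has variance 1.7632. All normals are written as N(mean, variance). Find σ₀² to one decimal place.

For the Normal–Normal model with known σ², precisions add: τ_n = τ₀ + n/σ².
So 1/σ₀² = 1/1.7632 − 23/41.2 = 0.567151 − 0.558252 = 0.008899.
Hence σ₀² = 1/0.008899 ≈ 112.4.

σ₀² = 112.4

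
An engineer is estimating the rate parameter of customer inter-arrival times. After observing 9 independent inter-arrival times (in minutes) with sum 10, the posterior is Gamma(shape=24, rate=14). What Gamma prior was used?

For an exponential likelihood with a Gamma(α, β) prior on the rate, n observations with total T give posterior Gamma(α+n, β+T).
So α = 24 − 9 = 15 and β = 14 − 10 = 4.

Gamma(shape=15, rate=4)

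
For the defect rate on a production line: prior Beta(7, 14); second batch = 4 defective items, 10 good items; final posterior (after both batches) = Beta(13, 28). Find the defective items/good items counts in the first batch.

Sequential conjugate updates are equivalent to a single update on the pooled data, so total successes = posterior α − prior α and total failures = posterior β − prior β.
Total across both batches: 13−7=6 defective items, 28−14=14 good items.
Subtract the second batch: 6−4=2 defective items and 14−10=4 good items.

2 defective items and 4 good items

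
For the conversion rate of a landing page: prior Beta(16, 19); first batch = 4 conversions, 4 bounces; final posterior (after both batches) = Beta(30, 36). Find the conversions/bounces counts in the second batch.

Sequential conjugate updates are equivalent to a single update on the pooled data, so total successes = posterior α − prior α and total failures = posterior β − prior β.
Total across both batches: 30−16=14 conversions, 36−19=17 bounces.
Subtract the first batch: 14−4=10 conversions and 17−4=13 bounces.

10 conversions and 13 bounces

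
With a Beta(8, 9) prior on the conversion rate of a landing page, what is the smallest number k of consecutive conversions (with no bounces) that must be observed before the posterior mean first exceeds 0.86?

After k conversions and 0 bounces the posterior is Beta(8+k, 9), with mean (8+k)/(8+9+k).
Set (8+k)/(17+k) > 0.86 and solve: k > (0.86·17 − 8)/(1 − 0.86) = 47.286.
The smallest integer exceeding 47.286 is 48.

k = 48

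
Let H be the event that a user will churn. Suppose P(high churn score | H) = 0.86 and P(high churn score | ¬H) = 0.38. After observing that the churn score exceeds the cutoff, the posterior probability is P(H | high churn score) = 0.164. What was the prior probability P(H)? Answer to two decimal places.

Bayes' rule in odds form gives O(H|E) = O(H)·[P(E|H)/P(E|¬H)], hence O(H) = O(H|E)/LR.
Posterior odds = 0.164/(1−0.164) = 0.1962. LR = 0.86/0.38 = 2.2632.
Prior odds = 0.1962/2.2632 = 0.0867, so P(H) = 0.0867/(1+0.0867) ≈ 0.08.

P(H) = 0.08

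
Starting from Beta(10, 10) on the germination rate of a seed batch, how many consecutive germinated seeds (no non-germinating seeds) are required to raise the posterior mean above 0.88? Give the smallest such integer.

k = 64

After k germinated seeds and 0 non-germinating seeds the posterior is Beta(10+k, 10), with mean (10+k)/(10+10+k).
Set (10+k)/(20+k) > 0.88 and solve: k > (0.88·20 − 10)/(1 − 0.88) = 63.333.
The smallest integer exceeding 63.333 is 64.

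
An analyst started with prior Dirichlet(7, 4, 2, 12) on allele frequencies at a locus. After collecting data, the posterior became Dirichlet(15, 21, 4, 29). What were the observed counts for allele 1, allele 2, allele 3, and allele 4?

For a Dirichlet(α) prior with multinomial counts c, the posterior is Dirichlet(α + c) componentwise.
Counts are posterior − prior componentwise: 15−7=8, 21−4=17, 4−2=2, 29−12=17.

counts (8, 17, 2, 17)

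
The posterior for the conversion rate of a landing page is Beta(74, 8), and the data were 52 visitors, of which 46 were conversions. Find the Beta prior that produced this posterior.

A Beta(a, b) prior with s successes and f failures in binomial data gives a Beta(a+s, b+f) posterior.
Subtract the data counts: 74−46=28, 8−6=2.

Beta(28, 2)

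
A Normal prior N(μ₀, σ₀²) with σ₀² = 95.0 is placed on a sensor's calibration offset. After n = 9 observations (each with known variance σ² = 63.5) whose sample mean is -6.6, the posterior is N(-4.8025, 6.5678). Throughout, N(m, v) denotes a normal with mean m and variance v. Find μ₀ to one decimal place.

μ₀ = 19.4

The posterior mean is a precision-weighted average: μ_n = (τ₀μ₀ + τ_data·x̄)/(τ₀+τ_data), with τ₀=1/σ₀² and τ_data=n/σ².
Here τ₀ = 1/95.0 = 0.010526 and τ_data = 9/63.5 = 0.141732, so τ_n = 0.152258.
Rearranging for μ₀: μ₀ = (μ_n·τ_n − τ_data·x̄)/τ₀ = (-4.8025·0.152258 − 0.141732·-6.6) / 0.010526 = 0.204212/0.010526 ≈ 19.4.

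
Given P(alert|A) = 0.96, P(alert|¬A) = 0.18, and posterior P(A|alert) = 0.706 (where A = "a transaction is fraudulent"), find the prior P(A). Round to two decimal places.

P(A) = 0.31

In odds form, posterior odds = prior odds × likelihood ratio, so prior odds = posterior odds ÷ LR.
Posterior odds = 0.706/(1−0.706) = 2.4014. LR = 0.96/0.18 = 5.3333.
Prior odds = 2.4014/5.3333 = 0.4503, so P(A) = 0.4503/(1+0.4503) ≈ 0.31.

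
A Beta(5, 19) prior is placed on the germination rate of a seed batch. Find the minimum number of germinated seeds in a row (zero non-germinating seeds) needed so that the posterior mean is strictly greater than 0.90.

After k germinated seeds and 0 non-germinating seeds the posterior is Beta(5+k, 19), with mean (5+k)/(5+19+k).
Set (5+k)/(24+k) > 0.90 and solve: k > (0.90·24 − 5)/(1 − 0.90) = 166.000.
The smallest integer exceeding 166.000 is 167, and checking k=167: (172)/(191) = 0.9005 > 0.90.

k = 167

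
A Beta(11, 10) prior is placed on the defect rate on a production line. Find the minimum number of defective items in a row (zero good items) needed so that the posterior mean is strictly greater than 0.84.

k = 42

After k defective items and 0 good items the posterior is Beta(11+k, 10), with mean (11+k)/(11+10+k).
Set (11+k)/(21+k) > 0.84 and solve: k > (0.84·21 − 11)/(1 − 0.84) = 41.500.
The smallest integer exceeding 41.500 is 42.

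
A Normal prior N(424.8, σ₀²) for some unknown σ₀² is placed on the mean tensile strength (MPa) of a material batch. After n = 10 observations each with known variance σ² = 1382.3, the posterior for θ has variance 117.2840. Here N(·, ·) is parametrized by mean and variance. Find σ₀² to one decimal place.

σ₀² = 774.0

Posterior precision equals prior precision plus data precision: 1/σ_n² = 1/σ₀² + n/σ².
So 1/σ₀² = 1/117.2840 − 10/1382.3 = 0.008526 − 0.007234 = 0.001292.
Hence σ₀² = 1/0.001292 ≈ 774.0.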